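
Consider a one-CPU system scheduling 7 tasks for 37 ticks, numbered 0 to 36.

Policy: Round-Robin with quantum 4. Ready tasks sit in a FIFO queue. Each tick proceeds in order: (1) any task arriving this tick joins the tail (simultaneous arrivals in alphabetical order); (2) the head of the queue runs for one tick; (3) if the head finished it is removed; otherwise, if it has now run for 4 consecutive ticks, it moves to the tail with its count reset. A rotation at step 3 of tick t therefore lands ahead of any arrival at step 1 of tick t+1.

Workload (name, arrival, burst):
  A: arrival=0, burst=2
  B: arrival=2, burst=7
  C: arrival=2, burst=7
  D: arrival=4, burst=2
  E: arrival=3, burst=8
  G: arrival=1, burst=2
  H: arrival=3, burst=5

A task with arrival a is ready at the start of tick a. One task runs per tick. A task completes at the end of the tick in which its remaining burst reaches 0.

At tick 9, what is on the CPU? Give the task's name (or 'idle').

running at tick 9 = C

t=0: queue=[A] q_used=0 → run A
t=1: queue=[A,G] q_used=1 → run A
t=2: queue=[G,B,C] q_used=0 → run G
t=3: queue=[G,B,C,E,H] q_used=1 → run G
t=4: queue=[B,C,E,H,D] q_used=0 → run B
t=5: queue=[B,C,E,H,D] q_used=1 → run B
t=6: queue=[B,C,E,H,D] q_used=2 → run B
t=7: queue=[B,C,E,H,D] q_used=3 → run B
t=8: queue=[C,E,H,D,B] q_used=0 → run C
t=9: queue=[C,E,H,D,B] q_used=1 → run C
t=10: queue=[C,E,H,D,B] q_used=2 → run C
t=11: queue=[C,E,H,D,B] q_used=3 → run C
t=12: queue=[E,H,D,B,C] q_used=0 → run E
t=13: queue=[E,H,D,B,C] q_used=1 → run E
t=14: queue=[E,H,D,B,C] q_used=2 → run E
t=15: queue=[E,H,D,B,C] q_used=3 → run E
t=16: queue=[H,D,B,C,E] q_used=0 → run H
t=17: queue=[H,D,B,C,E] q_used=1 → run H
t=18: queue=[H,D,B,C,E] q_used=2 → run H
t=19: queue=[H,D,B,C,E] q_used=3 → run H
t=20: queue=[D,B,C,E,H] q_used=0 → run D
t=21: queue=[D,B,C,E,H] q_used=1 → run D
t=22: queue=[B,C,E,H] q_used=0 → run B
t=23: queue=[B,C,E,H] q_used=1 → run B
t=24: queue=[B,C,E,H] q_used=2 → run B
t=25: queue=[C,E,H] q_used=0 → run C
t=26: queue=[C,E,H] q_used=1 → run C
t=27: queue=[C,E,H] q_used=2 → run C
t=28: queue=[E,H] q_used=0 → run E
t=29: queue=[E,H] q_used=1 → run E
t=30: queue=[E,H] q_used=2 → run E
t=31: queue=[E,H] q_used=3 → run E
t=32: queue=[H] q_used=0 → run H
t=33: (idle)
t=34: (idle)
t=35: (idle)
t=36: (idle)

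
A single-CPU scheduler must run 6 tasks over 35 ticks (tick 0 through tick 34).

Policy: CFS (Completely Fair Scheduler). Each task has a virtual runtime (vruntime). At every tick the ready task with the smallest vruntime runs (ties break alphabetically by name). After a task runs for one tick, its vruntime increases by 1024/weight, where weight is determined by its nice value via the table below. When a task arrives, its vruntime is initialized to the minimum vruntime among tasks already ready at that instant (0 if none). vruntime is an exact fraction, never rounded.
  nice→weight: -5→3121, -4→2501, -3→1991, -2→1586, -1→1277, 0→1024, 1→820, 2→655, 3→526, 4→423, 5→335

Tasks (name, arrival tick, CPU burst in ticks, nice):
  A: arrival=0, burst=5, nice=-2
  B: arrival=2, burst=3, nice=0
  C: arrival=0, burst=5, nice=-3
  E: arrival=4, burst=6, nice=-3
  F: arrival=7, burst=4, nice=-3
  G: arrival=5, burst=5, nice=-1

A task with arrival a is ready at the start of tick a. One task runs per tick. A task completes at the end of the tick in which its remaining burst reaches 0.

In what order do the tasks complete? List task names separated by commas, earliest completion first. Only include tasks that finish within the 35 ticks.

t=0: vr[A=0 C=0] → run A
t=1: vr[A=512/793 C=0] → run C
t=2: vr[A=512/793 B=1024/1991 C=1024/1991] → run B
t=3: vr[A=512/793 B=3015/1991 C=1024/1991] → run C
t=4: vr[A=512/793 B=3015/1991 C=2048/1991 E=512/793] → run A
t=5: vr[A=1024/793 B=3015/1991 C=2048/1991 E=512/793 G=512/793] → run E
t=6: vr[A=1024/793 B=3015/1991 C=2048/1991 E=1831424/1578863 G=512/793] → run G
t=7: vr[A=1024/793 B=3015/1991 C=2048/1991 E=1831424/1578863 F=2048/1991 G=1465856/1012661] → run C
t=8: vr[A=1024/793 B=3015/1991 C=3072/1991 E=1831424/1578863 F=2048/1991 G=1465856/1012661] → run F
t=9: vr[A=1024/793 B=3015/1991 C=3072/1991 E=1831424/1578863 F=3072/1991 G=1465856/1012661] → run E
t=10: vr[A=1024/793 B=3015/1991 C=3072/1991 E=2643456/1578863 F=3072/1991 G=1465856/1012661] → run A
t=11: vr[A=1536/793 B=3015/1991 C=3072/1991 E=2643456/1578863 F=3072/1991 G=1465856/1012661] → run G
t=12: vr[A=1536/793 B=3015/1991 C=3072/1991 E=2643456/1578863 F=3072/1991 G=2277888/1012661] → run B
t=13: vr[A=1536/793 B=5006/1991 C=3072/1991 E=2643456/1578863 F=3072/1991 G=2277888/1012661] → run C
t=14: vr[A=1536/793 B=5006/1991 C=4096/1991 E=2643456/1578863 F=3072/1991 G=2277888/1012661] → run F
t=15: vr[A=1536/793 B=5006/1991 C=4096/1991 E=2643456/1578863 F=4096/1991 G=2277888/1012661] → run E
t=16: vr[A=1536/793 B=5006/1991 C=4096/1991 E=3455488/1578863 F=4096/1991 G=2277888/1012661] → run A
t=17: vr[A=2048/793 B=5006/1991 C=4096/1991 E=3455488/1578863 F=4096/1991 G=2277888/1012661] → run C
t=18: vr[A=2048/793 B=5006/1991 E=3455488/1578863 F=4096/1991 G=2277888/1012661] → run F
t=19: vr[A=2048/793 B=5006/1991 E=3455488/1578863 F=5120/1991 G=2277888/1012661] → run E
t=20: vr[A=2048/793 B=5006/1991 E=4267520/1578863 F=5120/1991 G=2277888/1012661] → run G
t=21: vr[A=2048/793 B=5006/1991 E=4267520/1578863 F=5120/1991 G=3089920/1012661] → run B
t=22: vr[A=2048/793 E=4267520/1578863 F=5120/1991 G=3089920/1012661] → run F
t=23: vr[A=2048/793 E=4267520/1578863 G=3089920/1012661] → run A
t=24: vr[E=4267520/1578863 G=3089920/1012661] → run E
t=25: vr[E=5079552/1578863 G=3089920/1012661] → run G
t=26: vr[E=5079552/1578863 G=3901952/1012661] → run E
t=27: vr[G=3901952/1012661] → run G
t=28: (idle)
t=29: (idle)
t=30: (idle)
t=31: (idle)
t=32: (idle)
t=33: (idle)
t=34: (idle)

completion order = C, B, F, A, E, G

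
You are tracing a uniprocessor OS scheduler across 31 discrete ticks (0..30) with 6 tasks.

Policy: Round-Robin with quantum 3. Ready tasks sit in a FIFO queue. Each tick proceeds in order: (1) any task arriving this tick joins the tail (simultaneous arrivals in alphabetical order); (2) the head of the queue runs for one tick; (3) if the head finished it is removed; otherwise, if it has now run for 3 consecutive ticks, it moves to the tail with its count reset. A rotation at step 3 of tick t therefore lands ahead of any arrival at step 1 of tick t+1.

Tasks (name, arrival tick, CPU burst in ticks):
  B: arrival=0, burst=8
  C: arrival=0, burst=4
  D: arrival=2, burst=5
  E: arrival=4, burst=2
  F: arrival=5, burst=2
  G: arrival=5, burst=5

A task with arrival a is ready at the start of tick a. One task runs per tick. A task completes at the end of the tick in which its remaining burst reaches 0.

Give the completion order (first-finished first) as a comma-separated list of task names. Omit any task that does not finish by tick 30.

t=0: queue=[B,C] q_used=0 → run B
t=1: queue=[B,C] q_used=1 → run B
t=2: queue=[B,C,D] q_used=2 → run B
t=3: queue=[C,D,B] q_used=0 → run C
t=4: queue=[C,D,B,E] q_used=1 → run C
t=5: queue=[C,D,B,E,F,G] q_used=2 → run C
t=6: queue=[D,B,E,F,G,C] q_used=0 → run D
t=7: queue=[D,B,E,F,G,C] q_used=1 → run D
t=8: queue=[D,B,E,F,G,C] q_used=2 → run D
t=9: queue=[B,E,F,G,C,D] q_used=0 → run B
t=10: queue=[B,E,F,G,C,D] q_used=1 → run B
t=11: queue=[B,E,F,G,C,D] q_used=2 → run B
t=12: queue=[E,F,G,C,D,B] q_used=0 → run E
t=13: queue=[E,F,G,C,D,B] q_used=1 → run E
t=14: queue=[F,G,C,D,B] q_used=0 → run F
t=15: queue=[F,G,C,D,B] q_used=1 → run F
t=16: queue=[G,C,D,B] q_used=0 → run G
t=17: queue=[G,C,D,B] q_used=1 → run G
t=18: queue=[G,C,D,B] q_used=2 → run G
t=19: queue=[C,D,B,G] q_used=0 → run C
t=20: queue=[D,B,G] q_used=0 → run D
t=21: queue=[D,B,G] q_used=1 → run D
t=22: queue=[B,G] q_used=0 → run B
t=23: queue=[B,G] q_used=1 → run B
t=24: queue=[G] q_used=0 → run G
t=25: queue=[G] q_used=1 → run G
t=26: (idle)
t=27: (idle)
t=28: (idle)
t=29: (idle)
t=30: (idle)

completion order = E, F, C, D, B, G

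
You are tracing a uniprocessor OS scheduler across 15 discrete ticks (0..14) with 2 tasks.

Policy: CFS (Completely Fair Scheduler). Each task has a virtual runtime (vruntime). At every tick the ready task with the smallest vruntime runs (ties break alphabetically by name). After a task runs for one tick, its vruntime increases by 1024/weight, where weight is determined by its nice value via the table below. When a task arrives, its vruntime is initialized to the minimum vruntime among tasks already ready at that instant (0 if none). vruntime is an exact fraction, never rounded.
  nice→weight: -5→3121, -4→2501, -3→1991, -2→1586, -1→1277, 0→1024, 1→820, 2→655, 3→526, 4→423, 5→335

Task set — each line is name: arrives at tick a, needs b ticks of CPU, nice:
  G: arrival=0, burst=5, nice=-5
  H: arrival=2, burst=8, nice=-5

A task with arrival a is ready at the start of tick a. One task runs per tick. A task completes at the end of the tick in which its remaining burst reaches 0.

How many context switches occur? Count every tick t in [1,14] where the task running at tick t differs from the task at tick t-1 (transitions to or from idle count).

t=0: vr[G=0] → run G
t=1: vr[G=1024/3121] → run G
t=2: vr[G=2048/3121 H=2048/3121] → run G
t=3: vr[G=3072/3121 H=2048/3121] → run H
t=4: vr[G=3072/3121 H=3072/3121] → run G
t=5: vr[G=4096/3121 H=3072/3121] → run H
t=6: vr[G=4096/3121 H=4096/3121] → run G
t=7: vr[H=4096/3121] → run H
t=8: vr[H=5120/3121] → run H
t=9: vr[H=6144/3121] → run H
t=10: vr[H=7168/3121] → run H
t=11: vr[H=8192/3121] → run H
t=12: vr[H=9216/3121] → run H
t=13: (idle)
t=14: (idle)

context switches = 6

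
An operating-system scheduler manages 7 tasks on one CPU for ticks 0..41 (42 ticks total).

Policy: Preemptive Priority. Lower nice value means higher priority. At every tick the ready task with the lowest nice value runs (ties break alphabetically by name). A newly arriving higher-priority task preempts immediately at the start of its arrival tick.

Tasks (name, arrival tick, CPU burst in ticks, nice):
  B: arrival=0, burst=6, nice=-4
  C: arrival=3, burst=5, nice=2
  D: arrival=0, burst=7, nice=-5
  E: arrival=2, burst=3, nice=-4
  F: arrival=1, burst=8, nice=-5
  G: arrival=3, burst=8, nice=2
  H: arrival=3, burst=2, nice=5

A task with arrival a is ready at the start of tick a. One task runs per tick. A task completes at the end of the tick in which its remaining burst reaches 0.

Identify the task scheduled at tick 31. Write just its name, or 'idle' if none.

t=0: ready={B,D} → run D
t=1: ready={B,D,F} → run D
t=2: ready={B,D,E,F} → run D
t=3: ready={B,C,D,E,F,G,H} → run D
t=4: ready={B,C,D,E,F,G,H} → run D
t=5: ready={B,C,D,E,F,G,H} → run D
t=6: ready={B,C,D,E,F,G,H} → run D
t=7: ready={B,C,E,F,G,H} → run F
t=8: ready={B,C,E,F,G,H} → run F
t=9: ready={B,C,E,F,G,H} → run F
t=10: ready={B,C,E,F,G,H} → run F
t=11: ready={B,C,E,F,G,H} → run F
t=12: ready={B,C,E,F,G,H} → run F
t=13: ready={B,C,E,F,G,H} → run F
t=14: ready={B,C,E,F,G,H} → run F
t=15: ready={B,C,E,G,H} → run B
t=16: ready={B,C,E,G,H} → run B
t=17: ready={B,C,E,G,H} → run B
t=18: ready={B,C,E,G,H} → run B
t=19: ready={B,C,E,G,H} → run B
t=20: ready={B,C,E,G,H} → run B
t=21: ready={C,E,G,H} → run E
t=22: ready={C,E,G,H} → run E
t=23: ready={C,E,G,H} → run E
t=24: ready={C,G,H} → run C
t=25: ready={C,G,H} → run C
t=26: ready={C,G,H} → run C
t=27: ready={C,G,H} → run C
t=28: ready={C,G,H} → run C
t=29: ready={G,H} → run G
t=30: ready={G,H} → run G
t=31: ready={G,H} → run G
t=32: ready={G,H} → run G
t=33: ready={G,H} → run G
t=34: ready={G,H} → run G
t=35: ready={G,H} → run G
t=36: ready={G,H} → run G
t=37: ready={H} → run H
t=38: ready={H} → run H
t=39: (idle)
t=40: (idle)
t=41: (idle)

running at tick 31 = G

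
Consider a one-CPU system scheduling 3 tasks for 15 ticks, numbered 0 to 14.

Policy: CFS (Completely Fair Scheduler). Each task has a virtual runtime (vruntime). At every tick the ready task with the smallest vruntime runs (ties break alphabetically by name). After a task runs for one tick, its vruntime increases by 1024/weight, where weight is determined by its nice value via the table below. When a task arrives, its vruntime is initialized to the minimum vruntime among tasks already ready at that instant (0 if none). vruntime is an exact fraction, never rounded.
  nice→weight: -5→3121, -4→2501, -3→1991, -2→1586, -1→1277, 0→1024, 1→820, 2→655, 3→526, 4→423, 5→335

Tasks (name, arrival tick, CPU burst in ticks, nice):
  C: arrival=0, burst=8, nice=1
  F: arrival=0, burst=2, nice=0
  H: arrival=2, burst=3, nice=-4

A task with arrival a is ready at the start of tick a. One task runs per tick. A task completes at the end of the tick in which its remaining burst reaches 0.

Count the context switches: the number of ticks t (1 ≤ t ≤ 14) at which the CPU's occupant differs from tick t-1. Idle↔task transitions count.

context switches = 6

t=0: vr[C=0 F=0] → run C
t=1: vr[C=256/205 F=0] → run F
t=2: vr[C=256/205 F=1 H=1] → run F
t=3: vr[C=256/205 H=1] → run H
t=4: vr[C=256/205 H=3525/2501] → run C
t=5: vr[C=512/205 H=3525/2501] → run H
t=6: vr[C=512/205 H=4549/2501] → run H
t=7: vr[C=512/205] → run C
t=8: vr[C=768/205] → run C
t=9: vr[C=1024/205] → run C
t=10: vr[C=256/41] → run C
t=11: vr[C=1536/205] → run C
t=12: vr[C=1792/205] → run C
t=13: (idle)
t=14: (idle)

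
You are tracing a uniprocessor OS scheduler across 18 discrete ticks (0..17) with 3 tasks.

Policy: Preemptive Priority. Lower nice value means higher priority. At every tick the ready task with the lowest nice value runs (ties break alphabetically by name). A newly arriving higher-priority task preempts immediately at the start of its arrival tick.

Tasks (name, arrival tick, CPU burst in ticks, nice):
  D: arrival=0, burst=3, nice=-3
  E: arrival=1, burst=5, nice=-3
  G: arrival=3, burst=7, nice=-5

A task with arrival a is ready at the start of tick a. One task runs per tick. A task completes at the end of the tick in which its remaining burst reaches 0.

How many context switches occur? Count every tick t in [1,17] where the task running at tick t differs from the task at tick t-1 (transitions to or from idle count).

context switches = 3

t=0: ready={D} → run D
t=1: ready={D,E} → run D
t=2: ready={D,E} → run D
t=3: ready={E,G} → run G
t=4: ready={E,G} → run G
t=5: ready={E,G} → run G
t=6: ready={E,G} → run G
t=7: ready={E,G} → run G
t=8: ready={E,G} → run G
t=9: ready={E,G} → run G
t=10: ready={E} → run E
t=11: ready={E} → run E
t=12: ready={E} → run E
t=13: ready={E} → run E
t=14: ready={E} → run E
t=15: (idle)
t=16: (idle)
t=17: (idle)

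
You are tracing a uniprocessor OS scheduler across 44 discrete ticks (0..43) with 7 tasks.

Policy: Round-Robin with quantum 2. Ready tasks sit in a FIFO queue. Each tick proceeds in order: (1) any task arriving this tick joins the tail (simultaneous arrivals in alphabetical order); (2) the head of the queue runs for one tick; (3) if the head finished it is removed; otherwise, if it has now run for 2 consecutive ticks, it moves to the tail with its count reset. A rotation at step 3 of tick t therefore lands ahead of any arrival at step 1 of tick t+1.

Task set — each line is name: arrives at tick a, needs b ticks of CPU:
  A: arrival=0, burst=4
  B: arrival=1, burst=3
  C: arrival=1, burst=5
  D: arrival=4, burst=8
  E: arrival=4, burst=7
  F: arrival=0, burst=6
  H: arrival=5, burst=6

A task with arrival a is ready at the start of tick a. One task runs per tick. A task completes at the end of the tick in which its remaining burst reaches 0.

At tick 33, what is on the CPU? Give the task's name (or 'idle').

t=0: queue=[A,F] q_used=0 → run A
t=1: queue=[A,F,B,C] q_used=1 → run A
t=2: queue=[F,B,C,A] q_used=0 → run F
t=3: queue=[F,B,C,A] q_used=1 → run F
t=4: queue=[B,C,A,F,D,E] q_used=0 → run B
t=5: queue=[B,C,A,F,D,E,H] q_used=1 → run B
t=6: queue=[C,A,F,D,E,H,B] q_used=0 → run C
t=7: queue=[C,A,F,D,E,H,B] q_used=1 → run C
t=8: queue=[A,F,D,E,H,B,C] q_used=0 → run A
t=9: queue=[A,F,D,E,H,B,C] q_used=1 → run A
t=10: queue=[F,D,E,H,B,C] q_used=0 → run F
t=11: queue=[F,D,E,H,B,C] q_used=1 → run F
t=12: queue=[D,E,H,B,C,F] q_used=0 → run D
t=13: queue=[D,E,H,B,C,F] q_used=1 → run D
t=14: queue=[E,H,B,C,F,D] q_used=0 → run E
t=15: queue=[E,H,B,C,F,D] q_used=1 → run E
t=16: queue=[H,B,C,F,D,E] q_used=0 → run H
t=17: queue=[H,B,C,F,D,E] q_used=1 → run H
t=18: queue=[B,C,F,D,E,H] q_used=0 → run B
t=19: queue=[C,F,D,E,H] q_used=0 → run C
t=20: queue=[C,F,D,E,H] q_used=1 → run C
t=21: queue=[F,D,E,H,C] q_used=0 → run F
t=22: queue=[F,D,E,H,C] q_used=1 → run F
t=23: queue=[D,E,H,C] q_used=0 → run D
t=24: queue=[D,E,H,C] q_used=1 → run D
t=25: queue=[E,H,C,D] q_used=0 → run E
t=26: queue=[E,H,C,D] q_used=1 → run E
t=27: queue=[H,C,D,E] q_used=0 → run H
t=28: queue=[H,C,D,E] q_used=1 → run H
t=29: queue=[C,D,E,H] q_used=0 → run C
t=30: queue=[D,E,H] q_used=0 → run D
t=31: queue=[D,E,H] q_used=1 → run D
t=32: queue=[E,H,D] q_used=0 → run E
t=33: queue=[E,H,D] q_used=1 → run E
t=34: queue=[H,D,E] q_used=0 → run H
t=35: queue=[H,D,E] q_used=1 → run H
t=36: queue=[D,E] q_used=0 → run D
t=37: queue=[D,E] q_used=1 → run D
t=38: queue=[E] q_used=0 → run E
t=39: (idle)
t=40: (idle)
t=41: (idle)
t=42: (idle)
t=43: (idle)

running at tick 33 = E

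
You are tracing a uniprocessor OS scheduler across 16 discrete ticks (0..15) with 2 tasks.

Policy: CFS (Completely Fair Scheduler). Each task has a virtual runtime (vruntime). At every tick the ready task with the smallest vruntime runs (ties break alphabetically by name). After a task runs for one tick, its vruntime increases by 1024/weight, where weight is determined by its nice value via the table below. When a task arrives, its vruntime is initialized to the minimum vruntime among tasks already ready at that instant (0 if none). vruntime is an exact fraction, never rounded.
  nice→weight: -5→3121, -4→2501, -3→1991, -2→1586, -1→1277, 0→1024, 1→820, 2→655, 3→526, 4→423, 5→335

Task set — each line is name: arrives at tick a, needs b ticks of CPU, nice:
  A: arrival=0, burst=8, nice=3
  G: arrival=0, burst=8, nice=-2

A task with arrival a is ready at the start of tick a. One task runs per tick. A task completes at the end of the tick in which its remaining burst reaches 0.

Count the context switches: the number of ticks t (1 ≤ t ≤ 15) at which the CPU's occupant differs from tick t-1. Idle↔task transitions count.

context switches = 6

t=0: vr[A=0 G=0] → run A
t=1: vr[A=512/263 G=0] → run G
t=2: vr[A=512/263 G=512/793] → run G
t=3: vr[A=512/263 G=1024/793] → run G
t=4: vr[A=512/263 G=1536/793] → run G
t=5: vr[A=512/263 G=2048/793] → run A
t=6: vr[A=1024/263 G=2048/793] → run G
t=7: vr[A=1024/263 G=2560/793] → run G
t=8: vr[A=1024/263 G=3072/793] → run G
t=9: vr[A=1024/263 G=3584/793] → run A
t=10: vr[A=1536/263 G=3584/793] → run G
t=11: vr[A=1536/263] → run A
t=12: vr[A=2048/263] → run A
t=13: vr[A=2560/263] → run A
t=14: vr[A=3072/263] → run A
t=15: vr[A=3584/263] → run A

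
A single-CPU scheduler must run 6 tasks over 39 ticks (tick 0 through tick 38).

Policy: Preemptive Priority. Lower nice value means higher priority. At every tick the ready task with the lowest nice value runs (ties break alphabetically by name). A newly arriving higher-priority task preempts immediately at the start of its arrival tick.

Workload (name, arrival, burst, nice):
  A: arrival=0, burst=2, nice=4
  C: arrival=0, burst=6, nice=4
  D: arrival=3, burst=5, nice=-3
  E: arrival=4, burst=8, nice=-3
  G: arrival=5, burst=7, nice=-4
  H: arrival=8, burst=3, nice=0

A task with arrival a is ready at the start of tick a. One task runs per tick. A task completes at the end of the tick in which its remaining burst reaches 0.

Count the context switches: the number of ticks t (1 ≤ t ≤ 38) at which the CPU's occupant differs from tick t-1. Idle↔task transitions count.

context switches = 8

t=0: ready={A,C} → run A
t=1: ready={A,C} → run A
t=2: ready={C} → run C
t=3: ready={C,D} → run D
t=4: ready={C,D,E} → run D
t=5: ready={C,D,E,G} → run G
t=6: ready={C,D,E,G} → run G
t=7: ready={C,D,E,G} → run G
t=8: ready={C,D,E,G,H} → run G
t=9: ready={C,D,E,G,H} → run G
t=10: ready={C,D,E,G,H} → run G
t=11: ready={C,D,E,G,H} → run G
t=12: ready={C,D,E,H} → run D
t=13: ready={C,D,E,H} → run D
t=14: ready={C,D,E,H} → run D
t=15: ready={C,E,H} → run E
t=16: ready={C,E,H} → run E
t=17: ready={C,E,H} → run E
t=18: ready={C,E,H} → run E
t=19: ready={C,E,H} → run E
t=20: ready={C,E,H} → run E
t=21: ready={C,E,H} → run E
t=22: ready={C,E,H} → run E
t=23: ready={C,H} → run H
t=24: ready={C,H} → run H
t=25: ready={C,H} → run H
t=26: ready={C} → run C
t=27: ready={C} → run C
t=28: ready={C} → run C
t=29: ready={C} → run C
t=30: ready={C} → run C
t=31: (idle)
t=32: (idle)
t=33: (idle)
t=34: (idle)
t=35: (idle)
t=36: (idle)
t=37: (idle)
t=38: (idle)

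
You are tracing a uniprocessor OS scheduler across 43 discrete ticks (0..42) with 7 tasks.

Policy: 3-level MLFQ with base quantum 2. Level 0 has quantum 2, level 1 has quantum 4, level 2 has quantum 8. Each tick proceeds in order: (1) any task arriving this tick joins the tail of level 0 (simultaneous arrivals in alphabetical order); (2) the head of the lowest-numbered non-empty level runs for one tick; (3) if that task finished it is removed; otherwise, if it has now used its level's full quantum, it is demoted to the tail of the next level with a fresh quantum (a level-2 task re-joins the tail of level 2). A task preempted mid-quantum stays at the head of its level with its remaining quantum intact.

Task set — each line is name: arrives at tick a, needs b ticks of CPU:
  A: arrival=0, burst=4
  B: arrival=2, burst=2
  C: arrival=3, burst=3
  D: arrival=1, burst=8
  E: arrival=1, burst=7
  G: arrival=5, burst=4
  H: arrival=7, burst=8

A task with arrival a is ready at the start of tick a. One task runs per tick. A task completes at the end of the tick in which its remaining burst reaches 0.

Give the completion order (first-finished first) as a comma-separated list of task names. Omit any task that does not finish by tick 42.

t=0: L0/L1/L2 = A/-/- → run A
t=1: L0/L1/L2 = ADE/-/- → run A
t=2: L0/L1/L2 = DEB/A/- → run D
t=3: L0/L1/L2 = DEBC/A/- → run D
t=4: L0/L1/L2 = EBC/AD/- → run E
t=5: L0/L1/L2 = EBCG/AD/- → run E
t=6: L0/L1/L2 = BCG/ADE/- → run B
t=7: L0/L1/L2 = BCGH/ADE/- → run B
t=8: L0/L1/L2 = CGH/ADE/- → run C
t=9: L0/L1/L2 = CGH/ADE/- → run C
t=10: L0/L1/L2 = GH/ADEC/- → run G
t=11: L0/L1/L2 = GH/ADEC/- → run G
t=12: L0/L1/L2 = H/ADECG/- → run H
t=13: L0/L1/L2 = H/ADECG/- → run H
t=14: L0/L1/L2 = -/ADECGH/- → run A
t=15: L0/L1/L2 = -/ADECGH/- → run A
t=16: L0/L1/L2 = -/DECGH/- → run D
t=17: L0/L1/L2 = -/DECGH/- → run D
t=18: L0/L1/L2 = -/DECGH/- → run D
t=19: L0/L1/L2 = -/DECGH/- → run D
t=20: L0/L1/L2 = -/ECGH/D → run E
t=21: L0/L1/L2 = -/ECGH/D → run E
t=22: L0/L1/L2 = -/ECGH/D → run E
t=23: L0/L1/L2 = -/ECGH/D → run E
t=24: L0/L1/L2 = -/CGH/DE → run C
t=25: L0/L1/L2 = -/GH/DE → run G
t=26: L0/L1/L2 = -/GH/DE → run G
t=27: L0/L1/L2 = -/H/DE → run H
t=28: L0/L1/L2 = -/H/DE → run H
t=29: L0/L1/L2 = -/H/DE → run H
t=30: L0/L1/L2 = -/H/DE → run H
t=31: L0/L1/L2 = -/-/DEH → run D
t=32: L0/L1/L2 = -/-/DEH → run D
t=33: L0/L1/L2 = -/-/EH → run E
t=34: L0/L1/L2 = -/-/H → run H
t=35: L0/L1/L2 = -/-/H → run H
t=36: (idle)
t=37: (idle)
t=38: (idle)
t=39: (idle)
t=40: (idle)
t=41: (idle)
t=42: (idle)

completion order = B, A, C, G, D, E, H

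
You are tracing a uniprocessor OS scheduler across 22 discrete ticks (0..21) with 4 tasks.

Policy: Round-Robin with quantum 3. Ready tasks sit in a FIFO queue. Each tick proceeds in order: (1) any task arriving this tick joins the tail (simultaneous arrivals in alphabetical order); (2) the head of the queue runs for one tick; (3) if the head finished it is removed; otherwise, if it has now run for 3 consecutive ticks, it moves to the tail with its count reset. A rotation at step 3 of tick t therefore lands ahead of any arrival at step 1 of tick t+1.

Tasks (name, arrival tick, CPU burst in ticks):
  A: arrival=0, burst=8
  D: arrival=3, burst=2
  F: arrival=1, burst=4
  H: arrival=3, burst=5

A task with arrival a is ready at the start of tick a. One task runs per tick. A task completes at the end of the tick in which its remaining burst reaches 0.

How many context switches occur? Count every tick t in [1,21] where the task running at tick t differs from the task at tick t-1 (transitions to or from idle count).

t=0: queue=[A] q_used=0 → run A
t=1: queue=[A,F] q_used=1 → run A
t=2: queue=[A,F] q_used=2 → run A
t=3: queue=[F,A,D,H] q_used=0 → run F
t=4: queue=[F,A,D,H] q_used=1 → run F
t=5: queue=[F,A,D,H] q_used=2 → run F
t=6: queue=[A,D,H,F] q_used=0 → run A
t=7: queue=[A,D,H,F] q_used=1 → run A
t=8: queue=[A,D,H,F] q_used=2 → run A
t=9: queue=[D,H,F,A] q_used=0 → run D
t=10: queue=[D,H,F,A] q_used=1 → run D
t=11: queue=[H,F,A] q_used=0 → run H
t=12: queue=[H,F,A] q_used=1 → run H
t=13: queue=[H,F,A] q_used=2 → run H
t=14: queue=[F,A,H] q_used=0 → run F
t=15: queue=[A,H] q_used=0 → run A
t=16: queue=[A,H] q_used=1 → run A
t=17: queue=[H] q_used=0 → run H
t=18: queue=[H] q_used=1 → run H
t=19: (idle)
t=20: (idle)
t=21: (idle)

context switches = 8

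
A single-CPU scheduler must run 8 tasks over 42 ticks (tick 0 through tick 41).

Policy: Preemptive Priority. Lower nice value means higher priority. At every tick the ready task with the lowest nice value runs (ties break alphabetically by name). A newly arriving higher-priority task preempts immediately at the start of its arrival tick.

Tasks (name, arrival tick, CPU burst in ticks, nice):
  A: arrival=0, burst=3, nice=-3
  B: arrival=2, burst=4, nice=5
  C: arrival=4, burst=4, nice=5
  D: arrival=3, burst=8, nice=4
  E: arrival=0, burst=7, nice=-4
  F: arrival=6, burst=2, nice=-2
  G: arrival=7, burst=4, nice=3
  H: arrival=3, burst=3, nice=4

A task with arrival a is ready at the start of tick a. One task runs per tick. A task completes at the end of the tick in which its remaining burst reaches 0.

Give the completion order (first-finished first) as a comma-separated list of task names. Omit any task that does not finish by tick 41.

completion order = E, A, F, G, D, H, B, C

t=0: ready={A,E} → run E
t=1: ready={A,E} → run E
t=2: ready={A,B,E} → run E
t=3: ready={A,B,D,E,H} → run E
t=4: ready={A,B,C,D,E,H} → run E
t=5: ready={A,B,C,D,E,H} → run E
t=6: ready={A,B,C,D,E,F,H} → run E
t=7: ready={A,B,C,D,F,G,H} → run A
t=8: ready={A,B,C,D,F,G,H} → run A
t=9: ready={A,B,C,D,F,G,H} → run A
t=10: ready={B,C,D,F,G,H} → run F
t=11: ready={B,C,D,F,G,H} → run F
t=12: ready={B,C,D,G,H} → run G
t=13: ready={B,C,D,G,H} → run G
t=14: ready={B,C,D,G,H} → run G
t=15: ready={B,C,D,G,H} → run G
t=16: ready={B,C,D,H} → run D
t=17: ready={B,C,D,H} → run D
t=18: ready={B,C,D,H} → run D
t=19: ready={B,C,D,H} → run D
t=20: ready={B,C,D,H} → run D
t=21: ready={B,C,D,H} → run D
t=22: ready={B,C,D,H} → run D
t=23: ready={B,C,D,H} → run D
t=24: ready={B,C,H} → run H
t=25: ready={B,C,H} → run H
t=26: ready={B,C,H} → run H
t=27: ready={B,C} → run B
t=28: ready={B,C} → run B
t=29: ready={B,C} → run B
t=30: ready={B,C} → run B
t=31: ready={C} → run C
t=32: ready={C} → run C
t=33: ready={C} → run C
t=34: ready={C} → run C
t=35: (idle)
t=36: (idle)
t=37: (idle)
t=38: (idle)
t=39: (idle)
t=40: (idle)
t=41: (idle)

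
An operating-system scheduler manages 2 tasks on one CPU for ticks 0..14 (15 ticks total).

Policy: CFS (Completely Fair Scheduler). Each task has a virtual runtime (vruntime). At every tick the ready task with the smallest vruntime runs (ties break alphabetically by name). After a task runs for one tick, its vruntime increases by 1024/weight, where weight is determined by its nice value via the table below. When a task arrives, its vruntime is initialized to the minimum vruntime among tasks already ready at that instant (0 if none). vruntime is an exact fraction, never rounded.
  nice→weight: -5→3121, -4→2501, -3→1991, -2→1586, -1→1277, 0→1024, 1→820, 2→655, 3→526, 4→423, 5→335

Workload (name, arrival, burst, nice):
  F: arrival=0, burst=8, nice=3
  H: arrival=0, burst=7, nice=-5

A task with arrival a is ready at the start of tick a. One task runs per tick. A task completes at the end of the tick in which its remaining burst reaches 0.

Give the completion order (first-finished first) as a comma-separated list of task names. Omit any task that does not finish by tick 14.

completion order = H, F

t=0: vr[F=0 H=0] → run F
t=1: vr[F=512/263 H=0] → run H
t=2: vr[F=512/263 H=1024/3121] → run H
t=3: vr[F=512/263 H=2048/3121] → run H
t=4: vr[F=512/263 H=3072/3121] → run H
t=5: vr[F=512/263 H=4096/3121] → run H
t=6: vr[F=512/263 H=5120/3121] → run H
t=7: vr[F=512/263 H=6144/3121] → run F
t=8: vr[F=1024/263 H=6144/3121] → run H
t=9: vr[F=1024/263] → run F
t=10: vr[F=1536/263] → run F
t=11: vr[F=2048/263] → run F
t=12: vr[F=2560/263] → run F
t=13: vr[F=3072/263] → run F
t=14: vr[F=3584/263] → run F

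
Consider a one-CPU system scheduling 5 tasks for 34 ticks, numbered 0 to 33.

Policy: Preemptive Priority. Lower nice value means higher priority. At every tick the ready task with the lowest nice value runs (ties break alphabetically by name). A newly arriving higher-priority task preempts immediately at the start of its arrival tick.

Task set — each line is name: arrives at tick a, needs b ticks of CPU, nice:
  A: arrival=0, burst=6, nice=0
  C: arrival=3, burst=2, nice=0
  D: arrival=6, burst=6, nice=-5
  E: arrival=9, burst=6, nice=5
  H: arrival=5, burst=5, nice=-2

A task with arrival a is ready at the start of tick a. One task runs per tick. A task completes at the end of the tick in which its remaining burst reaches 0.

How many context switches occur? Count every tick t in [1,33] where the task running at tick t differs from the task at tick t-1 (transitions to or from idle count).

t=0: ready={A} → run A
t=1: ready={A} → run A
t=2: ready={A} → run A
t=3: ready={A,C} → run A
t=4: ready={A,C} → run A
t=5: ready={A,C,H} → run H
t=6: ready={A,C,D,H} → run D
t=7: ready={A,C,D,H} → run D
t=8: ready={A,C,D,H} → run D
t=9: ready={A,C,D,E,H} → run D
t=10: ready={A,C,D,E,H} → run D
t=11: ready={A,C,D,E,H} → run D
t=12: ready={A,C,E,H} → run H
t=13: ready={A,C,E,H} → run H
t=14: ready={A,C,E,H} → run H
t=15: ready={A,C,E,H} → run H
t=16: ready={A,C,E} → run A
t=17: ready={C,E} → run C
t=18: ready={C,E} → run C
t=19: ready={E} → run E
t=20: ready={E} → run E
t=21: ready={E} → run E
t=22: ready={E} → run E
t=23: ready={E} → run E
t=24: ready={E} → run E
t=25: (idle)
t=26: (idle)
t=27: (idle)
t=28: (idle)
t=29: (idle)
t=30: (idle)
t=31: (idle)
t=32: (idle)
t=33: (idle)

context switches = 7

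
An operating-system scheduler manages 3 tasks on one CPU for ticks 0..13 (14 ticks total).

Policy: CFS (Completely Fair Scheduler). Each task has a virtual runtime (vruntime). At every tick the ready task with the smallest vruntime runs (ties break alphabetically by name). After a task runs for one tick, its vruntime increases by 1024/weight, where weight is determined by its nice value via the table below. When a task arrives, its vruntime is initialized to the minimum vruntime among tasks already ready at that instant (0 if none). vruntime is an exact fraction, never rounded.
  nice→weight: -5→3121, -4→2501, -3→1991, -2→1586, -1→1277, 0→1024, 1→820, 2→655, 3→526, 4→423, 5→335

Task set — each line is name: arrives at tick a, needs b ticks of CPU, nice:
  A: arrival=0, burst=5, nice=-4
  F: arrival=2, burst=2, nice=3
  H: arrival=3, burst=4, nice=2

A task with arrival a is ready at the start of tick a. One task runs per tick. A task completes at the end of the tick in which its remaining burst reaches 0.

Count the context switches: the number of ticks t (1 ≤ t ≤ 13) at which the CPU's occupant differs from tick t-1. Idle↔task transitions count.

t=0: vr[A=0] → run A
t=1: vr[A=1024/2501] → run A
t=2: vr[A=2048/2501 F=2048/2501] → run A
t=3: vr[A=3072/2501 F=2048/2501 H=2048/2501] → run F
t=4: vr[A=3072/2501 F=1819136/657763 H=2048/2501] → run H
t=5: vr[A=3072/2501 F=1819136/657763 H=3902464/1638155] → run A
t=6: vr[A=4096/2501 F=1819136/657763 H=3902464/1638155] → run A
t=7: vr[F=1819136/657763 H=3902464/1638155] → run H
t=8: vr[F=1819136/657763 H=6463488/1638155] → run F
t=9: vr[H=6463488/1638155] → run H
t=10: vr[H=9024512/1638155] → run H
t=11: (idle)
t=12: (idle)
t=13: (idle)

context switches = 7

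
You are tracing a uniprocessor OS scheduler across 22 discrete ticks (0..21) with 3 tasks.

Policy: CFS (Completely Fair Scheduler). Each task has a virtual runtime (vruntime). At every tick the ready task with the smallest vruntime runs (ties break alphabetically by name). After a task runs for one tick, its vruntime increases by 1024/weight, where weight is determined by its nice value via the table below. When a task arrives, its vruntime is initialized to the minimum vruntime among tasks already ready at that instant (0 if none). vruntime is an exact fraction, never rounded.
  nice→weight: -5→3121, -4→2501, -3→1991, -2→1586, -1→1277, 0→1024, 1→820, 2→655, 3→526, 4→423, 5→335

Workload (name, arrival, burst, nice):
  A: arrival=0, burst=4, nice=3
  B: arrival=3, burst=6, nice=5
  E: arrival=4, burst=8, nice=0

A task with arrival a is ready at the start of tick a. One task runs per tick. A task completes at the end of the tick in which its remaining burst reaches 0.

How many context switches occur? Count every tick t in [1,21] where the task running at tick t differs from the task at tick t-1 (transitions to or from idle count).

context switches = 8

t=0: vr[A=0] → run A
t=1: vr[A=512/263] → run A
t=2: vr[A=1024/263] → run A
t=3: vr[A=1536/263 B=1536/263] → run A
t=4: vr[B=1536/263 E=1536/263] → run B
t=5: vr[B=783872/88105 E=1536/263] → run E
t=6: vr[B=783872/88105 E=1799/263] → run E
t=7: vr[B=783872/88105 E=2062/263] → run E
t=8: vr[B=783872/88105 E=2325/263] → run E
t=9: vr[B=783872/88105 E=2588/263] → run B
t=10: vr[B=1053184/88105 E=2588/263] → run E
t=11: vr[B=1053184/88105 E=2851/263] → run E
t=12: vr[B=1053184/88105 E=3114/263] → run E
t=13: vr[B=1053184/88105 E=3377/263] → run B
t=14: vr[B=1322496/88105 E=3377/263] → run E
t=15: vr[B=1322496/88105] → run B
t=16: vr[B=1591808/88105] → run B
t=17: vr[B=372224/17621] → run B
t=18: (idle)
t=19: (idle)
t=20: (idle)
t=21: (idle)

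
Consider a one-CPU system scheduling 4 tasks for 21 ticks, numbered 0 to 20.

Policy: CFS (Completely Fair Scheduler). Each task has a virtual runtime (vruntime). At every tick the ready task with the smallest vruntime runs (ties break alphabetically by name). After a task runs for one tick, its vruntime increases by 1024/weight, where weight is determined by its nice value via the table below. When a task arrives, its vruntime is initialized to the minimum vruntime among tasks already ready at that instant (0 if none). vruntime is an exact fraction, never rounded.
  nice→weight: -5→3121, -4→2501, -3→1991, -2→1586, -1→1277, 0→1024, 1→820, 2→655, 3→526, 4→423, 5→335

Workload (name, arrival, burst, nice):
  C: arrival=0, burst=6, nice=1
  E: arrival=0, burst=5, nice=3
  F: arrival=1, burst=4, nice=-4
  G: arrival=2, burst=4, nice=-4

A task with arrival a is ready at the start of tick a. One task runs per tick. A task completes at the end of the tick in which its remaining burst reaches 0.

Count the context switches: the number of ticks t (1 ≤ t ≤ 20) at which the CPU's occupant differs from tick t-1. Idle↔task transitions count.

t=0: vr[C=0 E=0] → run C
t=1: vr[C=256/205 E=0 F=0] → run E
t=2: vr[C=256/205 E=512/263 F=0 G=0] → run F
t=3: vr[C=256/205 E=512/263 F=1024/2501 G=0] → run G
t=4: vr[C=256/205 E=512/263 F=1024/2501 G=1024/2501] → run F
t=5: vr[C=256/205 E=512/263 F=2048/2501 G=1024/2501] → run G
t=6: vr[C=256/205 E=512/263 F=2048/2501 G=2048/2501] → run F
t=7: vr[C=256/205 E=512/263 F=3072/2501 G=2048/2501] → run G
t=8: vr[C=256/205 E=512/263 F=3072/2501 G=3072/2501] → run F
t=9: vr[C=256/205 E=512/263 G=3072/2501] → run G
t=10: vr[C=256/205 E=512/263] → run C
t=11: vr[C=512/205 E=512/263] → run E
t=12: vr[C=512/205 E=1024/263] → run C
t=13: vr[C=768/205 E=1024/263] → run C
t=14: vr[C=1024/205 E=1024/263] → run E
t=15: vr[C=1024/205 E=1536/263] → run C
t=16: vr[C=256/41 E=1536/263] → run E
t=17: vr[C=256/41 E=2048/263] → run C
t=18: vr[E=2048/263] → run E
t=19: (idle)
t=20: (idle)

context switches = 18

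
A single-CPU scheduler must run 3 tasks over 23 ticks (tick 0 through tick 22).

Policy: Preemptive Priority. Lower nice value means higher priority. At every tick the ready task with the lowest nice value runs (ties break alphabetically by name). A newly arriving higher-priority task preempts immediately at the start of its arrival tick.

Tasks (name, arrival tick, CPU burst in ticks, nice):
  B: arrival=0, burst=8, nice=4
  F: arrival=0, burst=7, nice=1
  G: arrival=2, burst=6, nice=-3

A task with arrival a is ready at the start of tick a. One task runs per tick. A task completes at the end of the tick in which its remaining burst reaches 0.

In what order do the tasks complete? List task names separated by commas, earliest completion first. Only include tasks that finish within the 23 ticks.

completion order = G, F, B

t=0: ready={B,F} → run F
t=1: ready={B,F} → run F
t=2: ready={B,F,G} → run G
t=3: ready={B,F,G} → run G
t=4: ready={B,F,G} → run G
t=5: ready={B,F,G} → run G
t=6: ready={B,F,G} → run G
t=7: ready={B,F,G} → run G
t=8: ready={B,F} → run F
t=9: ready={B,F} → run F
t=10: ready={B,F} → run F
t=11: ready={B,F} → run F
t=12: ready={B,F} → run F
t=13: ready={B} → run B
t=14: ready={B} → run B
t=15: ready={B} → run B
t=16: ready={B} → run B
t=17: ready={B} → run B
t=18: ready={B} → run B
t=19: ready={B} → run B
t=20: ready={B} → run B
t=21: (idle)
t=22: (idle)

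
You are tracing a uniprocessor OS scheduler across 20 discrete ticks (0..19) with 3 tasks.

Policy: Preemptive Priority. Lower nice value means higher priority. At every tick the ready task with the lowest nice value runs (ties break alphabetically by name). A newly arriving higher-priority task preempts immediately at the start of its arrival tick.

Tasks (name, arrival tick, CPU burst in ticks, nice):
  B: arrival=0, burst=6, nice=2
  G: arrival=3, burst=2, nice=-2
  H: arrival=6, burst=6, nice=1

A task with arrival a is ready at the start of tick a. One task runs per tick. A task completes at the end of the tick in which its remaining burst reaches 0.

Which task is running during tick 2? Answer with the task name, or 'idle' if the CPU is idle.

running at tick 2 = B

t=0: ready={B} → run B
t=1: ready={B} → run B
t=2: ready={B} → run B
t=3: ready={B,G} → run G
t=4: ready={B,G} → run G
t=5: ready={B} → run B
t=6: ready={B,H} → run H
t=7: ready={B,H} → run H
t=8: ready={B,H} → run H
t=9: ready={B,H} → run H
t=10: ready={B,H} → run H
t=11: ready={B,H} → run H
t=12: ready={B} → run B
t=13: ready={B} → run B
t=14: (idle)
t=15: (idle)
t=16: (idle)
t=17: (idle)
t=18: (idle)
t=19: (idle)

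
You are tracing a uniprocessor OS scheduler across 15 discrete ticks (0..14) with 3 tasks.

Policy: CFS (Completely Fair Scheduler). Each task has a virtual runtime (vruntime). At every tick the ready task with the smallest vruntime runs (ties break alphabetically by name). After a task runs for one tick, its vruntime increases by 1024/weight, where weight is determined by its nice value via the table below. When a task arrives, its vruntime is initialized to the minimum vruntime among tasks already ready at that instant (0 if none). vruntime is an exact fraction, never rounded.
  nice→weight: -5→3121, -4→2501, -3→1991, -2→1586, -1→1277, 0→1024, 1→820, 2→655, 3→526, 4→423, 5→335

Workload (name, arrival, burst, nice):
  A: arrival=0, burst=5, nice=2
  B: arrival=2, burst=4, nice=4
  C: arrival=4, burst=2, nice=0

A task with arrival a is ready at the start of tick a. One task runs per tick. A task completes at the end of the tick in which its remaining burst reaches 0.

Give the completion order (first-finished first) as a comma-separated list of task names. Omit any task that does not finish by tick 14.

completion order = C, A, B

t=0: vr[A=0] → run A
t=1: vr[A=1024/655] → run A
t=2: vr[A=2048/655 B=2048/655] → run A
t=3: vr[A=3072/655 B=2048/655] → run B
t=4: vr[A=3072/655 B=1537024/277065 C=3072/655] → run A
t=5: vr[A=4096/655 B=1537024/277065 C=3072/655] → run C
t=6: vr[A=4096/655 B=1537024/277065 C=3727/655] → run B
t=7: vr[A=4096/655 B=2207744/277065 C=3727/655] → run C
t=8: vr[A=4096/655 B=2207744/277065] → run A
t=9: vr[B=2207744/277065] → run B
t=10: vr[B=959488/92355] → run B
t=11: (idle)
t=12: (idle)
t=13: (idle)
t=14: (idle)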